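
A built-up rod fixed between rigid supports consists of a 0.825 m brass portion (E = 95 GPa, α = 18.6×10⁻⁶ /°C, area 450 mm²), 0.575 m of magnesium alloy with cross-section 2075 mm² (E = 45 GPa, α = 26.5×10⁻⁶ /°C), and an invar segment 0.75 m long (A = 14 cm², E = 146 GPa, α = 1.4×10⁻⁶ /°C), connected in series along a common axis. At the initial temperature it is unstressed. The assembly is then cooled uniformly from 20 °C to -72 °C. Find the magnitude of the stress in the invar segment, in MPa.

σ ≈ 71.4 MPa (tensile)

Free thermal contraction of the whole bar: Σ αᵢΔT Lᵢ = 18.6×10⁻⁶×92×825 + 26.5×10⁻⁶×92×575 + 1.4×10⁻⁶×92×750 = 2.91 mm.
Since the ends are fixed, an axial force P builds up, equal in every segment, with P · Σ Lᵢ/(AᵢEᵢ) = δ_free.
Σ Lᵢ/(AᵢEᵢ) = 825/(450×95×10³) + 575/(2075×45×10³) + 750/(1400×146×10³) = 2.913×10⁻⁵ mm/N.
So P = 2.91 / 2.913×10⁻⁵ = 99.92 kN, tensile.
σ_{invar} = P / A = 99920 / 1400 = 71.37 MPa.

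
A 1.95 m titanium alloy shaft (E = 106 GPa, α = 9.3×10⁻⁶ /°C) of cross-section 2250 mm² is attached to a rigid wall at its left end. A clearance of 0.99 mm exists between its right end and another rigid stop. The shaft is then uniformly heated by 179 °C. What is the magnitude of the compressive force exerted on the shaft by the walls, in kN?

P ≈ 276 kN

Free thermal elongation = αΔT L = 9.3×10⁻⁶ × 179 × 1950 = 3.246 mm.
This exceeds the 0.99 mm gap, so the wall pushes back. The portion of expansion that must be recovered elastically is δ_free − gap = 3.246 − 0.99 = 2.256 mm.
That suppressed elongation corresponds to σ = E·Δ/L = 106×10³ × 2.256/1950 = 122.6 MPa.
P = σA = 122.6 × 2250 = 275.9 kN.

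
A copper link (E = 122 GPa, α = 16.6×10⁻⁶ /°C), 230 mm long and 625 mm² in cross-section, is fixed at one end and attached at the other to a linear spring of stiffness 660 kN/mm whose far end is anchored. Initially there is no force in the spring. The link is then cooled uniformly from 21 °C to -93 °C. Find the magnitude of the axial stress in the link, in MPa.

σ ≈ 154 MPa (tensile)

If the spring were absent the link would shorten by αΔT L = 16.6×10⁻⁶ × 114 × 230 = 0.4353 mm.
With a force P in the spring, the elastic change of the link is PL/(AE) and that of the spring is P/k; compatibility requires their sum to equal δ_free.
P [ L/(AE) + 1/k ] = δ_free → P [ 230/(625×122×10³) + 1/(660×10³) ] = 0.4353.
P = 0.4353 / 4.532×10⁻⁶ = 96050 N.
σ = P/A = 96050/625 = 153.7 MPa.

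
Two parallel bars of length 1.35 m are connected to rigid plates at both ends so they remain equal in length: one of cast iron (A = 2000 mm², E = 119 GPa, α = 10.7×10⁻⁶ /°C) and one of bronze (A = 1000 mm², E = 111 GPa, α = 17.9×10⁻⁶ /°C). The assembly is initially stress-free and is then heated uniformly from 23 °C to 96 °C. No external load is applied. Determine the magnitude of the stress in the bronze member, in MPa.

σ ≈ 39.8 MPa (compressive)

Equilibrium of a rigid end plate with no external load gives equal and opposite internal forces ±P in the two members. Since α_{bronze} > α_{cast iron}, heating drives the bronze into compression and the cast iron into tension.
Compatibility of the two members (thermal + elastic change equal): (α₁ − α₂)ΔT = P·[1/(A₁E₁) + 1/(A₂E₂)].
|α₁ − α₂|·ΔT = 7.2×10⁻⁶ × 73 = 0.0005256.
1/(A₁E₁) + 1/(A₂E₂) = 1/(2000×119×10³) + 1/(1000×111×10³) = 1.321×10⁻⁸ N⁻¹.
So P = 0.0005256 / 1.321×10⁻⁸ = 39.79 kN.
σ_{bronze} = P/A₂ = 39790/1000 = 39.79 MPa, compressive.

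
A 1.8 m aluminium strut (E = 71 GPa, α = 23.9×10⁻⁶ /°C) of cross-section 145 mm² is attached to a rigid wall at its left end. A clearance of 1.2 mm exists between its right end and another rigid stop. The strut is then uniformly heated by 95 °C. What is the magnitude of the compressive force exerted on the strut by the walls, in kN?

P ≈ 16.5 kN

Unrestrained expansion: δ_free = αΔT L = 23.9×10⁻⁶ × 95 × 1800 = 4.087 mm.
The gap closes (δ_free > 1.2 mm) and the wall then resists a further 4.087 − 1.2 = 2.887 mm of expansion.
That suppressed elongation corresponds to σ = E·Δ/L = 71×10³ × 2.887/1800 = 113.9 MPa.
Force on the wall = σA = 113.9 × 145 mm² = 16.51 kN.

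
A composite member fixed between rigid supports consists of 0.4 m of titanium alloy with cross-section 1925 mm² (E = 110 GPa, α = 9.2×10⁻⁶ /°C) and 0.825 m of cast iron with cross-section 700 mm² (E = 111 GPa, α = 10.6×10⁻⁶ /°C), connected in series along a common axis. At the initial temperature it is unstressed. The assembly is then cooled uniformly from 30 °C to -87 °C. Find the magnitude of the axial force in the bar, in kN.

Free thermal contraction of the whole bar: Σ αᵢΔT Lᵢ = 9.2×10⁻⁶×117×400 + 10.6×10⁻⁶×117×825 = 1.454 mm.
Since the ends are fixed, an axial force P builds up, equal in every segment, with P · Σ Lᵢ/(AᵢEᵢ) = δ_free.
The series flexibility is Σ Lᵢ/(AᵢEᵢ) = 400/(1925×110×10³) + 825/(700×111×10³) = 1.251×10⁻⁵ mm/N.
Hence P = δ_free / Σ(L/AE) = 1.454/1.251×10⁻⁵ = 116.2 kN (tensile).

P ≈ 116 kN (tensile)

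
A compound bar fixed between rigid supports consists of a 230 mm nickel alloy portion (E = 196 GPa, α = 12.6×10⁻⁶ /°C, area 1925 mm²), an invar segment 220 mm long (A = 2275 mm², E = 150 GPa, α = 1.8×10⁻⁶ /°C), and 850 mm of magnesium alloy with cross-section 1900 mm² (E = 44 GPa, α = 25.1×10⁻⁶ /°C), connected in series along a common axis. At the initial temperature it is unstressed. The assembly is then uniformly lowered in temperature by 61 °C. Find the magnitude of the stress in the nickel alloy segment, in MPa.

σ ≈ 68.3 MPa (tensile)

If the supports were absent, the total length change would be Σ αᵢΔT Lᵢ = 12.6×10⁻⁶×61×230 + 1.8×10⁻⁶×61×220 + 25.1×10⁻⁶×61×850 = 1.502 mm.
The walls prevent any net length change, so an axial force P (same in every segment) develops. Compatibility: P · Σ Lᵢ/(AᵢEᵢ) = δ_free.
The series flexibility is Σ Lᵢ/(AᵢEᵢ) = 230/(1925×196×10³) + 220/(2275×150×10³) + 850/(1900×44×10³) = 1.142×10⁻⁵ mm/N.
Hence P = δ_free / Σ(L/AE) = 1.502/1.142×10⁻⁵ = 131.5 kN (tensile).
σ_{nickel alloy} = P / A = 131500 / 1925 = 68.33 MPa.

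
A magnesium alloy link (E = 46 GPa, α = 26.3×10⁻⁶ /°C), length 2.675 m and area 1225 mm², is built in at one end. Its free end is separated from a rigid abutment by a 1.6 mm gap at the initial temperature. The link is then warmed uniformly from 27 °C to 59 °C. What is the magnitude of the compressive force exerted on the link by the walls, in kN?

Free thermal elongation = αΔT L = 26.3×10⁻⁶ × 32 × 2675 = 2.251 mm.
After closing the 1.6 mm clearance, 2.251 − 1.6 = 0.6513 mm of expansion remains to be suppressed by the wall.
That suppressed elongation corresponds to σ = E·Δ/L = 46×10³ × 0.6513/2675 = 11.2 MPa.
P = σA = 11.2 × 1225 = 13.72 kN.

P ≈ 13.7 kN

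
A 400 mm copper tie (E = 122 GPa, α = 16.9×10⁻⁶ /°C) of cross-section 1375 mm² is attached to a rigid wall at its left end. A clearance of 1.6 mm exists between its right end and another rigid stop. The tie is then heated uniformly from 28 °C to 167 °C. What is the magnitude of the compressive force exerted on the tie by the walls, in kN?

Unrestrained expansion: δ_free = αΔT L = 16.9×10⁻⁶ × 139 × 400 = 0.9396 mm.
This is smaller than the 1.6 mm clearance, so the tie expands freely without reaching the stop — the stress is zero.

P ≈ 0 kN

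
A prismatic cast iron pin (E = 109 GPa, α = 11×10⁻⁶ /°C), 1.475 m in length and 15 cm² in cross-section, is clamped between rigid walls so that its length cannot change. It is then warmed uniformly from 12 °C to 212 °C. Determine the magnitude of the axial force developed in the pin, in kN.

Full restraint means ε = 0, so the stress is σ = EαΔT = 109×10³ × 11×10⁻⁶ × 200 = 239.8 MPa.
P = AEαΔT = 1500 × 109×10³ × 11×10⁻⁶ × 200 = 359.7 kN (compressive).

P ≈ 360 kN (compressive)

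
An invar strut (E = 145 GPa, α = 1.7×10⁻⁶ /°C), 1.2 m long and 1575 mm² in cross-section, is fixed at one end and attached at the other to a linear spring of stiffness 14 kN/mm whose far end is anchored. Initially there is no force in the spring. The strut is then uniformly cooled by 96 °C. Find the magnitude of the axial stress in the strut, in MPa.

σ ≈ 1.62 MPa (tensile)

Free thermal contraction: δ_free = αΔT L = 1.7×10⁻⁶ × 96 × 1200 = 0.1958 mm.
Let P be the tensile force in the spring. The strut extends elastically by PL/(AE) and the spring stretches by P/k; together these equal δ_free.
So P = δ_free / [L/(AE) + 1/k] = 0.1958 / [ 1200/(1575×145×10³) + 1/(14×10³) ].
P = 0.1958 / 7.668×10⁻⁵ = 2554 N.
σ = P/A = 2554/1575 = 1.622 MPa.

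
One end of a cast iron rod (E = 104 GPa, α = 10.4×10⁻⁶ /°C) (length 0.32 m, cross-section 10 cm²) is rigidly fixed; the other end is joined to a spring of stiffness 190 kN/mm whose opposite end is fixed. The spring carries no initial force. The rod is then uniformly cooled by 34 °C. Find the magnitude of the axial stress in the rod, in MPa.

If the spring were absent the rod would shorten by αΔT L = 10.4×10⁻⁶ × 34 × 320 = 0.1132 mm.
Let P be the tensile force in the spring. The rod extends elastically by PL/(AE) and the spring stretches by P/k; together these equal δ_free.
P [ L/(AE) + 1/k ] = δ_free → P [ 320/(1000×104×10³) + 1/(190×10³) ] = 0.1132.
P = 0.1132 / 8.34×10⁻⁶ = 13570 N.
σ = P/A = 13570/1000 = 13.57 MPa.

σ ≈ 13.6 MPa (tensile)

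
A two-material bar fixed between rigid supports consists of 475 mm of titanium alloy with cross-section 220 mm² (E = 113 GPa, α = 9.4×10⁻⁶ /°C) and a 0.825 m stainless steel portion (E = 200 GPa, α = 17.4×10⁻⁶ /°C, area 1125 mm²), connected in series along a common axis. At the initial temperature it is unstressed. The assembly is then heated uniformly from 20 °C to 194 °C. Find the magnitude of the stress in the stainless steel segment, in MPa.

σ ≈ 128 MPa (compressive)

Free thermal expansion of the whole bar: Σ αᵢΔT Lᵢ = 9.4×10⁻⁶×174×475 + 17.4×10⁻⁶×174×825 = 3.275 mm.
The rigid supports impose zero overall length change; the single axial force P common to all segments must satisfy P Σ Lᵢ/(AᵢEᵢ) = δ_free.
The series flexibility is Σ Lᵢ/(AᵢEᵢ) = 475/(220×113×10³) + 825/(1125×200×10³) = 2.277×10⁻⁵ mm/N.
So P = 3.275 / 2.277×10⁻⁵ = 143.8 kN, compressive.
σ_{stainless steel} = P / A = 143800 / 1125 = 127.8 MPa.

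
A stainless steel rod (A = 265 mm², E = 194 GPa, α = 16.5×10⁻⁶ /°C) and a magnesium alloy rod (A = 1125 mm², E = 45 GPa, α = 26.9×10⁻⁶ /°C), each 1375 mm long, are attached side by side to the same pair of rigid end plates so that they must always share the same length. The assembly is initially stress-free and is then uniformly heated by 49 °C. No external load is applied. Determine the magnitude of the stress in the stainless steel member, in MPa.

σ ≈ 49.1 MPa (tensile)

Both members must finish at the same length. With the larger α, the magnesium alloy tends to over-expand; the plates restrain it, putting the magnesium alloy in compression and the stainless steel in tension. With no external load the two internal forces are equal and opposite, magnitude P.
Compatibility of the two members (thermal + elastic change equal): (α₁ − α₂)ΔT = P·[1/(A₁E₁) + 1/(A₂E₂)].
|α₁ − α₂|·ΔT = 10.4×10⁻⁶ × 49 = 0.0005096.
1/(A₁E₁) + 1/(A₂E₂) = 1/(265×194×10³) + 1/(1125×45×10³) = 3.92×10⁻⁸ N⁻¹.
P = 0.0005096 / 3.92×10⁻⁸ = 13000 N = 13 kN.
σ_{stainless steel} = P/A₁ = 13000/265 = 49.05 MPa, tensile.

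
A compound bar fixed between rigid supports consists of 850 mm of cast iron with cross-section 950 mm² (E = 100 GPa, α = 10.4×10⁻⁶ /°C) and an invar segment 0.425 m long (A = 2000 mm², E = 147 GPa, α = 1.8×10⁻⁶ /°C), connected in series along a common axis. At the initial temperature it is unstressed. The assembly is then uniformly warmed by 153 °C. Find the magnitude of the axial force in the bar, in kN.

With the walls removed the bar would change length by δ_free = Σ αᵢΔT Lᵢ = 10.4×10⁻⁶×153×850 + 1.8×10⁻⁶×153×425 = 1.47 mm.
The rigid supports impose zero overall length change; the single axial force P common to all segments must satisfy P Σ Lᵢ/(AᵢEᵢ) = δ_free.
Σ Lᵢ/(AᵢEᵢ) = 850/(950×100×10³) + 425/(2000×147×10³) = 1.039×10⁻⁵ mm/N.
So P = 1.47 / 1.039×10⁻⁵ = 141.4 kN, compressive.

P ≈ 141 kN (compressive)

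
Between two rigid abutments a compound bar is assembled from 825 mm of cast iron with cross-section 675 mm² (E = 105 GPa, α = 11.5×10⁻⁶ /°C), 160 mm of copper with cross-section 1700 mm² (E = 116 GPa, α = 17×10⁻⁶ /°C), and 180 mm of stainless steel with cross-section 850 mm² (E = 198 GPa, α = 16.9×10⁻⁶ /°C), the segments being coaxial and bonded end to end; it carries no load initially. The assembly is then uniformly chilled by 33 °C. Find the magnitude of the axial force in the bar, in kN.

P ≈ 37.2 kN (tensile)

With the walls removed the bar would change length by δ_free = Σ αᵢΔT Lᵢ = 11.5×10⁻⁶×33×825 + 17×10⁻⁶×33×160 + 16.9×10⁻⁶×33×180 = 0.5032 mm.
Since the ends are fixed, an axial force P builds up, equal in every segment, with P · Σ Lᵢ/(AᵢEᵢ) = δ_free.
Σ Lᵢ/(AᵢEᵢ) = 825/(675×105×10³) + 160/(1700×116×10³) + 180/(850×198×10³) = 1.352×10⁻⁵ mm/N.
P = 0.5032 / 1.352×10⁻⁵ = 37220 N = 37.22 kN, tensile.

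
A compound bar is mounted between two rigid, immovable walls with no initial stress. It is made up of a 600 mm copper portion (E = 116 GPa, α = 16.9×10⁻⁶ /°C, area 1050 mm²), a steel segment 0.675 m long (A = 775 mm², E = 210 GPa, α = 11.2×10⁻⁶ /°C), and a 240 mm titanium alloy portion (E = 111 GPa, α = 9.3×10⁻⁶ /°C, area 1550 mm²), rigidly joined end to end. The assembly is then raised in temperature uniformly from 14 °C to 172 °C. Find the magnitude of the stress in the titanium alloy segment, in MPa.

σ ≈ 194 MPa (compressive)

With the walls removed the bar would change length by δ_free = Σ αᵢΔT Lᵢ = 16.9×10⁻⁶×158×600 + 11.2×10⁻⁶×158×675 + 9.3×10⁻⁶×158×240 = 3.149 mm.
The rigid supports impose zero overall length change; the single axial force P common to all segments must satisfy P Σ Lᵢ/(AᵢEᵢ) = δ_free.
The series flexibility is Σ Lᵢ/(AᵢEᵢ) = 600/(1050×116×10³) + 675/(775×210×10³) + 240/(1550×111×10³) = 1.047×10⁻⁵ mm/N.
So P = 3.149 / 1.047×10⁻⁵ = 300.8 kN, compressive.
σ_{titanium alloy} = P / A = 300800 / 1550 = 194.1 MPa.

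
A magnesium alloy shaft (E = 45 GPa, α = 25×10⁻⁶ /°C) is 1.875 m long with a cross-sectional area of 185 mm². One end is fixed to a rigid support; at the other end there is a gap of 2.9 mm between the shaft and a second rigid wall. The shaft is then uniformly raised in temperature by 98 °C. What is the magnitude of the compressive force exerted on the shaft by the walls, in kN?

Free thermal elongation = αΔT L = 25×10⁻⁶ × 98 × 1875 = 4.594 mm.
This exceeds the 2.9 mm gap, so the wall pushes back. The portion of expansion that must be recovered elastically is δ_free − gap = 4.594 − 2.9 = 1.694 mm.
Compatibility: PL/(AE) = 1.694 mm, so σ = P/A = E × (1.694/1875) = 40.65 MPa.
Force on the wall = σA = 40.65 × 185 mm² = 7.52 kN.

P ≈ 7.52 kN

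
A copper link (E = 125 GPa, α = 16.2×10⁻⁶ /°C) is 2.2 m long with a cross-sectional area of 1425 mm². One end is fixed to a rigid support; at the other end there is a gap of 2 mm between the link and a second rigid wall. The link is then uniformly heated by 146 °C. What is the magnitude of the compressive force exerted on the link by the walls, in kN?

Unrestrained expansion: δ_free = αΔT L = 16.2×10⁻⁶ × 146 × 2200 = 5.203 mm.
After closing the 2 mm clearance, 5.203 − 2 = 3.203 mm of expansion remains to be suppressed by the wall.
Compatibility: PL/(AE) = 3.203 mm, so σ = P/A = E × (3.203/2200) = 182 MPa.
Force on the wall = σA = 182 × 1425 mm² = 259.4 kN.

P ≈ 259 kN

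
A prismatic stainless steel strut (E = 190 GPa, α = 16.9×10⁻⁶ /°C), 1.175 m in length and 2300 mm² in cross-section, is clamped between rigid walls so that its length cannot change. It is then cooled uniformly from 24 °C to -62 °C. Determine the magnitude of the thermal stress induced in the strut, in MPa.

The supports are rigid, so the total axial strain is zero. The restrained thermal strain is ε = αΔT = 16.9×10⁻⁶ × 86 = 1453.4×10⁻⁶.
σ = EαΔT = 190×10³ × 16.9×10⁻⁶ × 86 = 276.1 MPa (tensile; the strut is trying to contract).

σ ≈ 276 MPa (tensile)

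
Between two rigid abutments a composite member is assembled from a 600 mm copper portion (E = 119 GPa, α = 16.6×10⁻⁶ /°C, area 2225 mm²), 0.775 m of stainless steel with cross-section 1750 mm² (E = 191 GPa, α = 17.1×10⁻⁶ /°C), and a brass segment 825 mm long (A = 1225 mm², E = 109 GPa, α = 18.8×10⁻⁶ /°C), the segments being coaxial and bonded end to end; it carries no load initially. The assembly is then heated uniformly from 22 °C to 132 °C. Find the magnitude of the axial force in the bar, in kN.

P ≈ 396 kN (compressive)

With the walls removed the bar would change length by δ_free = Σ αᵢΔT Lᵢ = 16.6×10⁻⁶×110×600 + 17.1×10⁻⁶×110×775 + 18.8×10⁻⁶×110×825 = 4.259 mm.
Since the ends are fixed, an axial force P builds up, equal in every segment, with P · Σ Lᵢ/(AᵢEᵢ) = δ_free.
Σ Lᵢ/(AᵢEᵢ) = 600/(2225×119×10³) + 775/(1750×191×10³) + 825/(1225×109×10³) = 1.076×10⁻⁵ mm/N.
P = 4.259 / 1.076×10⁻⁵ = 395700 N = 395.7 kN, compressive.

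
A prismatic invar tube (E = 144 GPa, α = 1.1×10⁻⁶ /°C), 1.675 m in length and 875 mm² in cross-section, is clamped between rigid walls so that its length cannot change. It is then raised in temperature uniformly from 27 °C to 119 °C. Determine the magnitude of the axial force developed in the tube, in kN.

Full restraint means ε = 0, so the stress is σ = EαΔT = 144×10³ × 1.1×10⁻⁶ × 92 = 14.57 MPa.
P = AEαΔT = 875 × 144×10³ × 1.1×10⁻⁶ × 92 = 12.75 kN (compressive).

P ≈ 12.8 kN (compressive)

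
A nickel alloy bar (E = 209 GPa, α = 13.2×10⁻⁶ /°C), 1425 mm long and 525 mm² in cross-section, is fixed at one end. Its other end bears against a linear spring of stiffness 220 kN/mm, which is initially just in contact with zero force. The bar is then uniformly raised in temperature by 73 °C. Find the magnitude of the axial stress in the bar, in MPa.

The unrestrained thermal change is αΔT L = 13.2×10⁻⁶ × 73 × 1425 = 1.373 mm.
With a force P in the spring, the elastic change of the bar is PL/(AE) and that of the spring is P/k; compatibility requires their sum to equal δ_free.
P [ L/(AE) + 1/k ] = δ_free → P [ 1425/(525×209×10³) + 1/(220×10³) ] = 1.373.
P = 1.373 / 1.753×10⁻⁵ = 78320 N.
σ = P/A = 78320/525 = 149.2 MPa.

σ ≈ 149 MPa (compressive)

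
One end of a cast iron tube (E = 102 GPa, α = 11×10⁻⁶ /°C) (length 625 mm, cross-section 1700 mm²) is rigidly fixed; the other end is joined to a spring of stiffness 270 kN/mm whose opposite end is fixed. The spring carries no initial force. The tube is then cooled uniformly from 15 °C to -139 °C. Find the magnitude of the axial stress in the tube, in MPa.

σ ≈ 85.2 MPa (tensile)

The unrestrained thermal change is αΔT L = 11×10⁻⁶ × 154 × 625 = 1.059 mm.
Let P be the tensile force in the spring. The tube extends elastically by PL/(AE) and the spring stretches by P/k; together these equal δ_free.
So P = δ_free / [L/(AE) + 1/k] = 1.059 / [ 625/(1700×102×10³) + 1/(270×10³) ].
P = 1.059 / 7.308×10⁻⁶ = 144900 N.
σ = P/A = 144900/1700 = 85.22 MPa.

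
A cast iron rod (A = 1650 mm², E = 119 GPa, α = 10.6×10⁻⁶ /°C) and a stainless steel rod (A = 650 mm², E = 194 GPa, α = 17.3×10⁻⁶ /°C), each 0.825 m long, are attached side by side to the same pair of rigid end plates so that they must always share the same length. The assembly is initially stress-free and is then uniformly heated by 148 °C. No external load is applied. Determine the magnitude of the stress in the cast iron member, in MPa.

The stainless steel has the larger α, so on heating it would change length more than the cast iron if both were free. The rigid plates force a common final length, so the stainless steel is put into compression and the cast iron into tension, with equal and opposite forces P (no external load).
Setting the final lengths equal and cancelling L: (α₁ − α₂)ΔT = P/(A₁E₁) + P/(A₂E₂).
|α₁ − α₂|·ΔT = 6.7×10⁻⁶ × 148 = 0.0009916.
1/(A₁E₁) + 1/(A₂E₂) = 1/(1650×119×10³) + 1/(650×194×10³) = 1.302×10⁻⁸ N⁻¹.
So P = 0.0009916 / 1.302×10⁻⁸ = 76.14 kN.
σ_{cast iron} = P/A₁ = 76140/1650 = 46.15 MPa, tensile.

σ ≈ 46.1 MPa (tensile)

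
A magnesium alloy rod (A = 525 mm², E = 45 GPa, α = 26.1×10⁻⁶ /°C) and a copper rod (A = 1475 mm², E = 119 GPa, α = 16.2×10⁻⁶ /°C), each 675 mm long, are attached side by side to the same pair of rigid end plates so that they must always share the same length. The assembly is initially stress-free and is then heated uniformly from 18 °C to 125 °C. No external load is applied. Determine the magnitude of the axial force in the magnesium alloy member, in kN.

P ≈ 22.1 kN (compressive in the magnesium alloy)

Equilibrium of a rigid end plate with no external load gives equal and opposite internal forces ±P in the two members. Since α_{magnesium alloy} > α_{copper}, heating drives the magnesium alloy into compression and the copper into tension.
Setting the final lengths equal and cancelling L: (α₁ − α₂)ΔT = P/(A₁E₁) + P/(A₂E₂).
|α₁ − α₂|·ΔT = 9.9×10⁻⁶ × 107 = 0.001059.
1/(A₁E₁) + 1/(A₂E₂) = 1/(525×45×10³) + 1/(1475×119×10³) = 4.803×10⁻⁸ N⁻¹.
So P = 0.001059 / 4.803×10⁻⁸ = 22.06 kN.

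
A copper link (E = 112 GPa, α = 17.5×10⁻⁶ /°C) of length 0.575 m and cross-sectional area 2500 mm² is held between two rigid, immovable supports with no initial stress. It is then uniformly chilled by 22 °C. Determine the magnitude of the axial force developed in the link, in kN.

With zero net strain, σ = E·αΔT = 112 GPa × 17.5×10⁻⁶ × 22 = 43.12 MPa.
Then P = σA = 43.12 × 2500 mm² = 107.8 kN, tensile.

P ≈ 108 kN (tensile)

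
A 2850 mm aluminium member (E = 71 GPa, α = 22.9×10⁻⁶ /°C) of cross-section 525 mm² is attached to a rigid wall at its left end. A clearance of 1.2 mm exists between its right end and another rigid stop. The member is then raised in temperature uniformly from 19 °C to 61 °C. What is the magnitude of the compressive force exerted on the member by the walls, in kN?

P ≈ 20.2 kN

Free thermal elongation = αΔT L = 22.9×10⁻⁶ × 42 × 2850 = 2.741 mm.
After closing the 1.2 mm clearance, 2.741 − 1.2 = 1.541 mm of expansion remains to be suppressed by the wall.
Compatibility: PL/(AE) = 1.541 mm, so σ = P/A = E × (1.541/2850) = 38.39 MPa.
Force on the wall = σA = 38.39 × 525 mm² = 20.16 kN.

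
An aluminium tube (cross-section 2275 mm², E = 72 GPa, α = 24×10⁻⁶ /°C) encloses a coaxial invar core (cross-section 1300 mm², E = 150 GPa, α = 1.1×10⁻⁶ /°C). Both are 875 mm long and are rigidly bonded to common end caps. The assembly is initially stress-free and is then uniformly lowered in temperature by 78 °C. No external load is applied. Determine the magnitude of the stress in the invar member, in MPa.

Both members must finish at the same length. With the larger α, the aluminium tends to over-contract; the plates restrain it, putting the aluminium in tension and the invar in compression. With no external load the two internal forces are equal and opposite, magnitude P.
Compatibility of the two members (thermal + elastic change equal): (α₁ − α₂)ΔT = P·[1/(A₁E₁) + 1/(A₂E₂)].
|α₁ − α₂|·ΔT = 22.9×10⁻⁶ × 78 = 0.001786.
1/(A₁E₁) + 1/(A₂E₂) = 1/(2275×72×10³) + 1/(1300×150×10³) = 1.123×10⁻⁸ N⁻¹.
So P = 0.001786 / 1.123×10⁻⁸ = 159 kN.
σ_{invar} = P/A₂ = 159000/1300 = 122.3 MPa, compressive.

σ ≈ 122 MPa (compressive)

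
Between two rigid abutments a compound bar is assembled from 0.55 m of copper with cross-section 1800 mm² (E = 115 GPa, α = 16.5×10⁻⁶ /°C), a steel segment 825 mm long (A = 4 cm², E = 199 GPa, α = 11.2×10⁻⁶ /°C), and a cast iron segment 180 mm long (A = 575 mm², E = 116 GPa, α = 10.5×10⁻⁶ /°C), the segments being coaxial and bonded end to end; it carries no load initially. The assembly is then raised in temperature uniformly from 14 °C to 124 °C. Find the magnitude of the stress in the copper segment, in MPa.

σ ≈ 78.5 MPa (compressive)

Free thermal expansion of the whole bar: Σ αᵢΔT Lᵢ = 16.5×10⁻⁶×110×550 + 11.2×10⁻⁶×110×825 + 10.5×10⁻⁶×110×180 = 2.223 mm.
The walls prevent any net length change, so an axial force P (same in every segment) develops. Compatibility: P · Σ Lᵢ/(AᵢEᵢ) = δ_free.
The series flexibility is Σ Lᵢ/(AᵢEᵢ) = 550/(1800×115×10³) + 825/(400×199×10³) + 180/(575×116×10³) = 1.572×10⁻⁵ mm/N.
P = 2.223 / 1.572×10⁻⁵ = 141400 N = 141.4 kN, compressive.
σ_{copper} = P / A = 141400 / 1800 = 78.55 MPa.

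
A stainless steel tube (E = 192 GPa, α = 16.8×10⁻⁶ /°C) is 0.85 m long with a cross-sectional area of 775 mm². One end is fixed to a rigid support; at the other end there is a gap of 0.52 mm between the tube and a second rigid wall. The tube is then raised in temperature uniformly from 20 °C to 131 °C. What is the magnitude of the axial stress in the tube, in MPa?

σ ≈ 241 MPa (compressive)

Unrestrained expansion: δ_free = αΔT L = 16.8×10⁻⁶ × 111 × 850 = 1.585 mm.
This exceeds the 0.52 mm gap, so the wall pushes back. The portion of expansion that must be recovered elastically is δ_free − gap = 1.585 − 0.52 = 1.065 mm.
Compatibility: PL/(AE) = 1.065 mm, so σ = P/A = E × (1.065/850) = 240.6 MPa.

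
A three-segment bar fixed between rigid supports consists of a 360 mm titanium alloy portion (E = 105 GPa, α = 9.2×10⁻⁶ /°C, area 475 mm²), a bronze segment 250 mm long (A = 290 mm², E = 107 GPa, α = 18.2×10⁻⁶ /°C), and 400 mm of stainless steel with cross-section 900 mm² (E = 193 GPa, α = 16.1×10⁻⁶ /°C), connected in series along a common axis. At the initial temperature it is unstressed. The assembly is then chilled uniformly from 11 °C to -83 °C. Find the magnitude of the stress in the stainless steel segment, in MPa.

If the supports were absent, the total length change would be Σ αᵢΔT Lᵢ = 9.2×10⁻⁶×94×360 + 18.2×10⁻⁶×94×250 + 16.1×10⁻⁶×94×400 = 1.344 mm.
Since the ends are fixed, an axial force P builds up, equal in every segment, with P · Σ Lᵢ/(AᵢEᵢ) = δ_free.
The series flexibility is Σ Lᵢ/(AᵢEᵢ) = 360/(475×105×10³) + 250/(290×107×10³) + 400/(900×193×10³) = 1.758×10⁻⁵ mm/N.
So P = 1.344 / 1.758×10⁻⁵ = 76.48 kN, tensile.
σ_{stainless steel} = P / A = 76480 / 900 = 84.98 MPa.

σ ≈ 85 MPa (tensile)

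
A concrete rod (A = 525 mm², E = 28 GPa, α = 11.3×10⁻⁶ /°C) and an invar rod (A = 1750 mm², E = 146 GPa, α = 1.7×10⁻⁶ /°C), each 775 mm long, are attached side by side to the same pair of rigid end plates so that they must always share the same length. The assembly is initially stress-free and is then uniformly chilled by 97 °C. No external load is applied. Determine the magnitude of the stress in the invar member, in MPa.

σ ≈ 7.4 MPa (compressive)

Equilibrium of a rigid end plate with no external load gives equal and opposite internal forces ±P in the two members. Since α_{concrete} > α_{invar}, cooling drives the concrete into tension and the invar into compression.
Equating the net (thermal + elastic) strains gives |α₁ − α₂|·ΔT = P·[1/(A₁E₁) + 1/(A₂E₂)].
|α₁ − α₂|·ΔT = 9.6×10⁻⁶ × 97 = 0.0009312.
1/(A₁E₁) + 1/(A₂E₂) = 1/(525×28×10³) + 1/(1750×146×10³) = 7.194×10⁻⁸ N⁻¹.
P = 0.0009312 / 7.194×10⁻⁸ = 12940 N = 12.94 kN.
σ_{invar} = P/A₂ = 12940/1750 = 7.397 MPa, compressive.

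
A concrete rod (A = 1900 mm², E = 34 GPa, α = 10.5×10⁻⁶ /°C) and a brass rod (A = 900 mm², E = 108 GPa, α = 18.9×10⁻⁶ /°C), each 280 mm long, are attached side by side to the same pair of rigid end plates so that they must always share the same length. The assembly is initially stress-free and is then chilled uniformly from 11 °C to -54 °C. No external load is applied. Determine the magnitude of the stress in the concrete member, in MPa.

σ ≈ 11.2 MPa (compressive)

Equilibrium of a rigid end plate with no external load gives equal and opposite internal forces ±P in the two members. Since α_{brass} > α_{concrete}, cooling drives the brass into tension and the concrete into compression.
Compatibility of the two members (thermal + elastic change equal): (α₁ − α₂)ΔT = P·[1/(A₁E₁) + 1/(A₂E₂)].
|α₁ − α₂|·ΔT = 8.4×10⁻⁶ × 65 = 0.000546.
1/(A₁E₁) + 1/(A₂E₂) = 1/(1900×34×10³) + 1/(900×108×10³) = 2.577×10⁻⁸ N⁻¹.
So P = 0.000546 / 2.577×10⁻⁸ = 21.19 kN.
σ_{concrete} = P/A₁ = 21190/1900 = 11.15 MPa, compressive.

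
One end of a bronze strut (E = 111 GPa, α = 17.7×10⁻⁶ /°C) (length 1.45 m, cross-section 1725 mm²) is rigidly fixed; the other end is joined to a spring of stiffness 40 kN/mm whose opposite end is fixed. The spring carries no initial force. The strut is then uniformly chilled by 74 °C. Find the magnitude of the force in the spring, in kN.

P ≈ 58.3 kN

The unrestrained thermal change is αΔT L = 17.7×10⁻⁶ × 74 × 1450 = 1.899 mm.
Let P be the tensile force in the spring. The strut extends elastically by PL/(AE) and the spring stretches by P/k; together these equal δ_free.
So P = δ_free / [L/(AE) + 1/k] = 1.899 / [ 1450/(1725×111×10³) + 1/(40×10³) ].
P = 1.899 / 3.257×10⁻⁵ = 58310 N.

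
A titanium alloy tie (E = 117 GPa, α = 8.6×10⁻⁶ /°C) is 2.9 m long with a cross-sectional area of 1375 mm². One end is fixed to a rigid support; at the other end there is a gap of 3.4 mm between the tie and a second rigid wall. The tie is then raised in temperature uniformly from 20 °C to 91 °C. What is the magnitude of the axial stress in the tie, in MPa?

Free thermal elongation = αΔT L = 8.6×10⁻⁶ × 71 × 2900 = 1.771 mm.
Since δ_free = 1.77 mm is less than the 3.4 mm gap, the tie never touches the wall. No axial force develops.

σ ≈ 0 MPa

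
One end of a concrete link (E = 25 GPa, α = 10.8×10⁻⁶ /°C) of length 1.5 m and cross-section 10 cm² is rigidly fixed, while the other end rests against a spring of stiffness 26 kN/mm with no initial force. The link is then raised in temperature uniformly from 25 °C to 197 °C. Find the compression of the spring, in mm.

Free thermal expansion: δ_free = αΔT L = 10.8×10⁻⁶ × 172 × 1500 = 2.786 mm.
Let P be the compressive force at the spring. The link shortens elastically by PL/(AE) and the spring compresses by P/k; together these equal δ_free.
P [ L/(AE) + 1/k ] = δ_free → P [ 1500/(1000×25×10³) + 1/(26×10³) ] = 2.786.
P = 2.786 / 9.846×10⁻⁵ = 28300 N.
Spring compression = P/k = 28300/(26×10³) = 1.088 mm.

δ ≈ 1.09 mm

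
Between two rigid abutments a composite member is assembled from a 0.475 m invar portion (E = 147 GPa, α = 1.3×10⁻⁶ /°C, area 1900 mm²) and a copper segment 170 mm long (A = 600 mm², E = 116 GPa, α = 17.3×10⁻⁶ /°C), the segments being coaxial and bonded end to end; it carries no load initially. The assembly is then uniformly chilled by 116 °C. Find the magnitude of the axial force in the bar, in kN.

P ≈ 99.6 kN (tensile)

With the walls removed the bar would change length by δ_free = Σ αᵢΔT Lᵢ = 1.3×10⁻⁶×116×475 + 17.3×10⁻⁶×116×170 = 0.4128 mm.
The walls prevent any net length change, so an axial force P (same in every segment) develops. Compatibility: P · Σ Lᵢ/(AᵢEᵢ) = δ_free.
The series flexibility is Σ Lᵢ/(AᵢEᵢ) = 475/(1900×147×10³) + 170/(600×116×10³) = 4.143×10⁻⁶ mm/N.
So P = 0.4128 / 4.143×10⁻⁶ = 99.63 kN, tensile.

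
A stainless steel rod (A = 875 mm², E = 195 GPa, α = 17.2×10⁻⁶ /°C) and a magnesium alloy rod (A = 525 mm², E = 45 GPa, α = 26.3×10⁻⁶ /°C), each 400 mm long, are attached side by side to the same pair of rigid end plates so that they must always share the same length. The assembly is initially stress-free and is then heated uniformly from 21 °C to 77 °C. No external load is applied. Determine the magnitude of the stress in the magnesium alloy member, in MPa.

Both members must finish at the same length. With the larger α, the magnesium alloy tends to over-expand; the plates restrain it, putting the magnesium alloy in compression and the stainless steel in tension. With no external load the two internal forces are equal and opposite, magnitude P.
Equating the net (thermal + elastic) strains gives |α₁ − α₂|·ΔT = P·[1/(A₁E₁) + 1/(A₂E₂)].
|α₁ − α₂|·ΔT = 9.1×10⁻⁶ × 56 = 0.0005096.
1/(A₁E₁) + 1/(A₂E₂) = 1/(875×195×10³) + 1/(525×45×10³) = 4.819×10⁻⁸ N⁻¹.
P = 0.0005096 / 4.819×10⁻⁸ = 10580 N = 10.58 kN.
σ_{magnesium alloy} = P/A₂ = 10580/525 = 20.14 MPa, compressive.

σ ≈ 20.1 MPa (compressive)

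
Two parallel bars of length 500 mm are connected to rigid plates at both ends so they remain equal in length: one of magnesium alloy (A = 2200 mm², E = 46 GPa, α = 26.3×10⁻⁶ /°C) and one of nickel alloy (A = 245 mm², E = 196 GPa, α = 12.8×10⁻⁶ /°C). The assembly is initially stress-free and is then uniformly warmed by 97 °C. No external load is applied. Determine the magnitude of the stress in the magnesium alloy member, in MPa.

Equilibrium of a rigid end plate with no external load gives equal and opposite internal forces ±P in the two members. Since α_{magnesium alloy} > α_{nickel alloy}, heating drives the magnesium alloy into compression and the nickel alloy into tension.
Setting the final lengths equal and cancelling L: (α₁ − α₂)ΔT = P/(A₁E₁) + P/(A₂E₂).
|α₁ − α₂|·ΔT = 13.5×10⁻⁶ × 97 = 0.001309.
1/(A₁E₁) + 1/(A₂E₂) = 1/(2200×46×10³) + 1/(245×196×10³) = 3.071×10⁻⁸ N⁻¹.
P = 0.001309 / 3.071×10⁻⁸ = 42650 N = 42.65 kN.
σ_{magnesium alloy} = P/A₁ = 42650/2200 = 19.38 MPa, compressive.

σ ≈ 19.4 MPa (compressive)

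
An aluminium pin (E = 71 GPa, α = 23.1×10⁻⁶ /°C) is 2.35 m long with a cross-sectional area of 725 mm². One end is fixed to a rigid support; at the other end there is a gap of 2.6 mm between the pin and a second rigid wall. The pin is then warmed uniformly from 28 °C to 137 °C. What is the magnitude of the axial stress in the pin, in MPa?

σ ≈ 100 MPa (compressive)

Unrestrained expansion: δ_free = αΔT L = 23.1×10⁻⁶ × 109 × 2350 = 5.917 mm.
After closing the 2.6 mm clearance, 5.917 − 2.6 = 3.317 mm of expansion remains to be suppressed by the wall.
Compatibility: PL/(AE) = 3.317 mm, so σ = P/A = E × (3.317/2350) = 100.2 MPa.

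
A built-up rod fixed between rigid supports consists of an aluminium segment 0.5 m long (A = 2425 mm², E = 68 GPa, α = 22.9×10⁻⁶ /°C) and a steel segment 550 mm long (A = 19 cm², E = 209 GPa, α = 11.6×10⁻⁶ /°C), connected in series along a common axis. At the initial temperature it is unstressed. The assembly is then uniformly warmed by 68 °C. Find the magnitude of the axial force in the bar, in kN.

P ≈ 274 kN (compressive)

Free thermal expansion of the whole bar: Σ αᵢΔT Lᵢ = 22.9×10⁻⁶×68×500 + 11.6×10⁻⁶×68×550 = 1.212 mm.
Since the ends are fixed, an axial force P builds up, equal in every segment, with P · Σ Lᵢ/(AᵢEᵢ) = δ_free.
The series flexibility is Σ Lᵢ/(AᵢEᵢ) = 500/(2425×68×10³) + 550/(1900×209×10³) = 4.417×10⁻⁶ mm/N.
P = 1.212 / 4.417×10⁻⁶ = 274500 N = 274.5 kN, compressive.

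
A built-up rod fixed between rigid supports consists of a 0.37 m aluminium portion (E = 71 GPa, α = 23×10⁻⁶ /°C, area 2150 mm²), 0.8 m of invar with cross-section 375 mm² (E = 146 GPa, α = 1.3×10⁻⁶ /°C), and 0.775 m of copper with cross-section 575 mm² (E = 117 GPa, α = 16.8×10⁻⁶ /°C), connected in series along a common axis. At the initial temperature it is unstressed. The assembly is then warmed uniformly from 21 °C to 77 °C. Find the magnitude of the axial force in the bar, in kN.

P ≈ 44.3 kN (compressive)

Free thermal expansion of the whole bar: Σ αᵢΔT Lᵢ = 23×10⁻⁶×56×370 + 1.3×10⁻⁶×56×800 + 16.8×10⁻⁶×56×775 = 1.264 mm.
The rigid supports impose zero overall length change; the single axial force P common to all segments must satisfy P Σ Lᵢ/(AᵢEᵢ) = δ_free.
The series flexibility is Σ Lᵢ/(AᵢEᵢ) = 370/(2150×71×10³) + 800/(375×146×10³) + 775/(575×117×10³) = 2.856×10⁻⁵ mm/N.
So P = 1.264 / 2.856×10⁻⁵ = 44.26 kN, compressive.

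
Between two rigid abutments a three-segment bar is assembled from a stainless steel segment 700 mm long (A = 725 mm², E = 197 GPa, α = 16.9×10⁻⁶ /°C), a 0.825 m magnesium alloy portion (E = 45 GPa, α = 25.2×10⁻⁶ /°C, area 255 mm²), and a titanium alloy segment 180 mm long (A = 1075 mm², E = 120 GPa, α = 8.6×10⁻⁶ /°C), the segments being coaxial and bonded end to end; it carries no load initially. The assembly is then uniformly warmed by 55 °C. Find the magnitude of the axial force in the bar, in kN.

P ≈ 24 kN (compressive)

Free thermal expansion of the whole bar: Σ αᵢΔT Lᵢ = 16.9×10⁻⁶×55×700 + 25.2×10⁻⁶×55×825 + 8.6×10⁻⁶×55×180 = 1.879 mm.
The walls prevent any net length change, so an axial force P (same in every segment) develops. Compatibility: P · Σ Lᵢ/(AᵢEᵢ) = δ_free.
Σ Lᵢ/(AᵢEᵢ) = 700/(725×197×10³) + 825/(255×45×10³) + 180/(1075×120×10³) = 7.819×10⁻⁵ mm/N.
P = 1.879 / 7.819×10⁻⁵ = 24030 N = 24.03 kN, compressive.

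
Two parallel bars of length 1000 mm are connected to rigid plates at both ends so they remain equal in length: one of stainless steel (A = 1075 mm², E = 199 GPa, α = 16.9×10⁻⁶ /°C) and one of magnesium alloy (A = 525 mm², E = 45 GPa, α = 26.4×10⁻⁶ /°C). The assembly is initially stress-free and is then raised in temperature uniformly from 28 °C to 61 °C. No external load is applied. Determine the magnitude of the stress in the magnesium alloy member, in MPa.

σ ≈ 12.7 MPa (compressive)

The magnesium alloy has the larger α, so on heating it would change length more than the stainless steel if both were free. The rigid plates force a common final length, so the magnesium alloy is put into compression and the stainless steel into tension, with equal and opposite forces P (no external load).
Compatibility of the two members (thermal + elastic change equal): (α₁ − α₂)ΔT = P·[1/(A₁E₁) + 1/(A₂E₂)].
|α₁ − α₂|·ΔT = 9.5×10⁻⁶ × 33 = 0.0003135.
1/(A₁E₁) + 1/(A₂E₂) = 1/(1075×199×10³) + 1/(525×45×10³) = 4.7×10⁻⁸ N⁻¹.
P = 0.0003135 / 4.7×10⁻⁸ = 6670 N = 6.67 kN.
σ_{magnesium alloy} = P/A₂ = 6670/525 = 12.7 MPa, compressive.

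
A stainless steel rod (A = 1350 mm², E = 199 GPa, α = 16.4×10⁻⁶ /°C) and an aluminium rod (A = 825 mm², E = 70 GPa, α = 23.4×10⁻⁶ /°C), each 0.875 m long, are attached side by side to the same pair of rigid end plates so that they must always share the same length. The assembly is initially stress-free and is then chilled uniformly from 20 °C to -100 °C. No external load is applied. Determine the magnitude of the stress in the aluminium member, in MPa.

σ ≈ 48.4 MPa (tensile)

Both members must finish at the same length. With the larger α, the aluminium tends to over-contract; the plates restrain it, putting the aluminium in tension and the stainless steel in compression. With no external load the two internal forces are equal and opposite, magnitude P.
Compatibility of the two members (thermal + elastic change equal): (α₁ − α₂)ΔT = P·[1/(A₁E₁) + 1/(A₂E₂)].
|α₁ − α₂|·ΔT = 7×10⁻⁶ × 120 = 0.00084.
1/(A₁E₁) + 1/(A₂E₂) = 1/(1350×199×10³) + 1/(825×70×10³) = 2.104×10⁻⁸ N⁻¹.
So P = 0.00084 / 2.104×10⁻⁸ = 39.93 kN.
σ_{aluminium} = P/A₂ = 39930/825 = 48.4 MPa, tensile.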